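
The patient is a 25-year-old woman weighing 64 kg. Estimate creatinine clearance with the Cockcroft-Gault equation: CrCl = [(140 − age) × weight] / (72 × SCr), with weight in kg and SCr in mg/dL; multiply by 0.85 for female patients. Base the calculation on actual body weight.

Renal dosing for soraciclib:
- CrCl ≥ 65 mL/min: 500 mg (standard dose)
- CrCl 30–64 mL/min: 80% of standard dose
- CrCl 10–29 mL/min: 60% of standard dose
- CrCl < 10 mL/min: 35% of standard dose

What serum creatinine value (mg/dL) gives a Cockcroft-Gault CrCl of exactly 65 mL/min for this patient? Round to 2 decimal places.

1.34 mg/dL

Standard dose requires CrCl ≥ 65 mL/min.
Set (140 − 25) × 64 × 0.85 / (72 × SCr) = 65
SCr = (140 − 25) × 64 × 0.85 / (72 × 65) = 1.337 mg/dL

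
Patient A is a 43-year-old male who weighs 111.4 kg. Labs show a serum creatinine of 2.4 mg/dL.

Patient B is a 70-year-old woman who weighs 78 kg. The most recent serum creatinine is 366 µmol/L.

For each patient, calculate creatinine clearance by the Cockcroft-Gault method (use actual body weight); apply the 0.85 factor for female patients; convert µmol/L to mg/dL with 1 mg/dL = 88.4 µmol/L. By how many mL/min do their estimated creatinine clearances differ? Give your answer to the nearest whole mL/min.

47 mL/min

Patient A: CrCl = (140 − 43) × 111.4 / (72 × 2.4) = 10805.8 / 172.80 ≈ 62.5 mL/min
Patient B: SCr = 366 / 88.4 = 4.14 mg/dL
Patient B: CrCl = (140 − 70) × 78 / (72 × 4.14) × 0.85 = 5460.0 / 298.08 × 0.85 ≈ 15.6 mL/min
|62.5 − 15.6| = 46.9 mL/min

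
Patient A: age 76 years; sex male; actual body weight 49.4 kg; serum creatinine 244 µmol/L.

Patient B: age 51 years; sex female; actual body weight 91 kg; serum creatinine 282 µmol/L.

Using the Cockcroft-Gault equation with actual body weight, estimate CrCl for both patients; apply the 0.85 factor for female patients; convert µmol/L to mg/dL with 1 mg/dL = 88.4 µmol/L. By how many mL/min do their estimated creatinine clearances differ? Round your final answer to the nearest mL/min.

14 mL/min

Patient A: SCr = 244 / 88.4 = 2.76 mg/dL
Patient A: CrCl = (140 − 76) × 49.4 / (72 × 2.76) = 3161.6 / 198.72 ≈ 15.9 mL/min
Patient B: SCr = 282 / 88.4 = 3.19 mg/dL
Patient B: CrCl = (140 − 51) × 91 / (72 × 3.19) × 0.85 = 8099.0 / 229.68 × 0.85 ≈ 30.0 mL/min
|15.9 − 30.0| = 14.1 mL/min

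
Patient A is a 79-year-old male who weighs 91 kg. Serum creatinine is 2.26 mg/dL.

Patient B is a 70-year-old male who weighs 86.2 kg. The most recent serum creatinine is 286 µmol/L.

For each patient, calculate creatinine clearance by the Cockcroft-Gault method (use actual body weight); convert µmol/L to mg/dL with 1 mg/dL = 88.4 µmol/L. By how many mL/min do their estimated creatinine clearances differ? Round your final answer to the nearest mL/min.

Patient A: CrCl = (140 − 79) × 91 / (72 × 2.26) = 5551.0 / 162.72 ≈ 34.1 mL/min
Patient B: SCr = 286 / 88.4 = 3.235 mg/dL
Patient B: CrCl = (140 − 70) × 86.2 / (72 × 3.235) = 6034.0 / 232.92 ≈ 25.9 mL/min
|34.1 − 25.9| = 8.2 mL/min

8 mL/min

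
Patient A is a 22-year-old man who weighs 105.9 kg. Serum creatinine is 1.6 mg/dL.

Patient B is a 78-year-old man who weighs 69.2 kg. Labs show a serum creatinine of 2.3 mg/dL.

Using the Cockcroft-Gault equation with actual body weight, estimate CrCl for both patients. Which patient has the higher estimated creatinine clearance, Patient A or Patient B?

Patient A

Patient A: CrCl = (140 − 22) × 105.9 / (72 × 1.6) = 12496.2 / 115.20 ≈ 108.5 mL/min
Patient B: CrCl = (140 − 78) × 69.2 / (72 × 2.3) = 4290.4 / 165.60 ≈ 25.9 mL/min
108.5 vs 25.9 mL/min → Patient A is higher.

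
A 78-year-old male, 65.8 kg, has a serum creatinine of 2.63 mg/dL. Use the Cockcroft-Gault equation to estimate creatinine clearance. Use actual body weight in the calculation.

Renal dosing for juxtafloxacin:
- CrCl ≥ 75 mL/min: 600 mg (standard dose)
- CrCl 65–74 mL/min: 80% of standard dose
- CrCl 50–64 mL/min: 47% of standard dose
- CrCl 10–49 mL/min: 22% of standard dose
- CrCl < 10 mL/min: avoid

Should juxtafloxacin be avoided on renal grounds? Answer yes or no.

CrCl = (140 − 78) × 65.8 / (72 × 2.63) = 4079.6 / 189.36 ≈ 21.5 mL/min
CrCl ≈ 22 mL/min, which is ≥ 10 mL/min.

no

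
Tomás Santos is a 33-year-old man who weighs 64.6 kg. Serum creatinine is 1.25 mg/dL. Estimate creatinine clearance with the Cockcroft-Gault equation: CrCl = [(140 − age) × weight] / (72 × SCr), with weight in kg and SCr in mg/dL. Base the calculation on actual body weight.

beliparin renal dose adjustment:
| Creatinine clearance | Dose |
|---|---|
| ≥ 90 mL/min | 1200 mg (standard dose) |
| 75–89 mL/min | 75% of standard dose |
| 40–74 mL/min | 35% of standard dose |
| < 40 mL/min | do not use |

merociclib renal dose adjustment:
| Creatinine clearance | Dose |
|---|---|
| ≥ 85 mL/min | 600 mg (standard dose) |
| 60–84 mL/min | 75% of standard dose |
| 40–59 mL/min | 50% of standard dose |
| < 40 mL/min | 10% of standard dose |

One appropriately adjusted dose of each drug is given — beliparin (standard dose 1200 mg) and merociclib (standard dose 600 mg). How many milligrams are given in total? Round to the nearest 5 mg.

CrCl = (140 − 33) × 64.6 / (72 × 1.25) = 6912.2 / 90.00 ≈ 76.8 mL/min
CrCl ≈ 77 mL/min.
beliparin: 75–89 mL/min → 75% of 1200 mg = 900 mg.
merociclib: 60–84 mL/min → 75% of 600 mg = 450 mg.
Total = 900 + 450 = 1350 mg.

1350 mg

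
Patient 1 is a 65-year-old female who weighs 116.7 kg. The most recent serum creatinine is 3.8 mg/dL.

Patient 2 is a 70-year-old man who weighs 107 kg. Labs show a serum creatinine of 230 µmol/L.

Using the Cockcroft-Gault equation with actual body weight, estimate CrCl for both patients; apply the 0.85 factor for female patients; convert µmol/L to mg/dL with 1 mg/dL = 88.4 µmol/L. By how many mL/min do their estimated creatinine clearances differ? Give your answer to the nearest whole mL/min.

Patient 1: CrCl = (140 − 65) × 116.7 / (72 × 3.8) × 0.85 = 8752.5 / 273.60 × 0.85 ≈ 27.2 mL/min
Patient 2: SCr = 230 / 88.4 = 2.602 mg/dL
Patient 2: CrCl = (140 − 70) × 107 / (72 × 2.602) = 7490.0 / 187.34 ≈ 40.0 mL/min
|27.2 − 40.0| = 12.8 mL/min

13 mL/min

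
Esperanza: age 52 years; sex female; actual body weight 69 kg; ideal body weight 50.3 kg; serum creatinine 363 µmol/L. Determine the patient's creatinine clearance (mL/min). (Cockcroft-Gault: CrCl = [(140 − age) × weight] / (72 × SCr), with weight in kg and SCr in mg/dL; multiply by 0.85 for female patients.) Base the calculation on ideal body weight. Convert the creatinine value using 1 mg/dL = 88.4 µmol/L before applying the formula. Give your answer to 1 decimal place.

12.7 mL/min

SCr = 363 / 88.4 = 4.106 mg/dL
CrCl = (140 − 52) × 50.3 / (72 × 4.106) × 0.85 = 4426.4 / 295.63 × 0.85 ≈ 12.7 mL/min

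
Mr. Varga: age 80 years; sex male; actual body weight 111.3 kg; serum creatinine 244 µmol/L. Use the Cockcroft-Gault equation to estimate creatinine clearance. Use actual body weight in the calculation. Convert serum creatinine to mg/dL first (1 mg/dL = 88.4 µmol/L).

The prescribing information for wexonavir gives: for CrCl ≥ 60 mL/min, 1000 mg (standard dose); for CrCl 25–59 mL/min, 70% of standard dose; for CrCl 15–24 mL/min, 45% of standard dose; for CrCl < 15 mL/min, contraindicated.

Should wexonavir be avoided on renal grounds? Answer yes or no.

no

SCr = 244 / 88.4 = 2.76 mg/dL
CrCl = (140 − 80) × 111.3 / (72 × 2.76) = 6678.0 / 198.72 ≈ 33.6 mL/min
CrCl ≈ 34 mL/min, which is ≥ 15 mL/min.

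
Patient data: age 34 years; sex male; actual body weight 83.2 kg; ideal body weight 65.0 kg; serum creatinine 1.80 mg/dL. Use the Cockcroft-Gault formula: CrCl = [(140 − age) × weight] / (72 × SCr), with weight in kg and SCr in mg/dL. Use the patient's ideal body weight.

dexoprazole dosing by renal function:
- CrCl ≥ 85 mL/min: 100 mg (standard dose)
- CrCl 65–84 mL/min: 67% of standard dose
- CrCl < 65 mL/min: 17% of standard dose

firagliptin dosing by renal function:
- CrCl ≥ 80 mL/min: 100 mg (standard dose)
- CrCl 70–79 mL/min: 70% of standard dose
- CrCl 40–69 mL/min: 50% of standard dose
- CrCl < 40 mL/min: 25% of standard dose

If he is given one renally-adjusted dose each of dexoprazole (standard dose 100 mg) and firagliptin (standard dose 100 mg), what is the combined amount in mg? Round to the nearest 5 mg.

65 mg

CrCl = (140 − 34) × 65 / (72 × 1.8) = 6890.0 / 129.60 ≈ 53.2 mL/min
CrCl ≈ 53 mL/min.
dexoprazole: < 65 mL/min → 17% of 100 mg = 17 mg.
firagliptin: 40–69 mL/min → 50% of 100 mg = 50 mg.
Total = 17 + 50 = 67 mg.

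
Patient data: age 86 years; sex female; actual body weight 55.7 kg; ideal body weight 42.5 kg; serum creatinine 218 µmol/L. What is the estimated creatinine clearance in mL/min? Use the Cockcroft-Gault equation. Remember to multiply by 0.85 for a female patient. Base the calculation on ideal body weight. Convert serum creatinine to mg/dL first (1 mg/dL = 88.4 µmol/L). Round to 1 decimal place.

11.0 mL/min

SCr = 218 / 88.4 = 2.466 mg/dL
CrCl = (140 − 86) × 42.5 / (72 × 2.466) × 0.85 = 2295.0 / 177.55 × 0.85 ≈ 11.0 mL/min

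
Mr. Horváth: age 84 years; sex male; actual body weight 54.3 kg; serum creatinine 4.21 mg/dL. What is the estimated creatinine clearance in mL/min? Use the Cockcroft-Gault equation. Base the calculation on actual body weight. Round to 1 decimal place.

CrCl = (140 − 84) × 54.3 / (72 × 4.21) = 3040.8 / 303.12 ≈ 10.0 mL/min

10.0 mL/min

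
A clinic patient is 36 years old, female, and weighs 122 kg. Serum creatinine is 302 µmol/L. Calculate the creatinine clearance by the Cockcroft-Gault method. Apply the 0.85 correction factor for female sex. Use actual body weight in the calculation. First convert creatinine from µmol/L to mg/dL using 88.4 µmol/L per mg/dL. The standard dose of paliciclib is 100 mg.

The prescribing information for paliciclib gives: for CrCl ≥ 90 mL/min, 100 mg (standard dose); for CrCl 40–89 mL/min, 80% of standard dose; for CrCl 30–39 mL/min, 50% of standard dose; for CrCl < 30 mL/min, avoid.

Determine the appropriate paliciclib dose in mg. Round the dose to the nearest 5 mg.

80 mg

SCr = 302 / 88.4 = 3.416 mg/dL
CrCl = (140 − 36) × 122 / (72 × 3.416) × 0.85 = 12688.0 / 245.95 × 0.85 ≈ 43.8 mL/min
CrCl ≈ 44 mL/min → bracket 40–89 mL/min.
80% of 100 mg = 80 mg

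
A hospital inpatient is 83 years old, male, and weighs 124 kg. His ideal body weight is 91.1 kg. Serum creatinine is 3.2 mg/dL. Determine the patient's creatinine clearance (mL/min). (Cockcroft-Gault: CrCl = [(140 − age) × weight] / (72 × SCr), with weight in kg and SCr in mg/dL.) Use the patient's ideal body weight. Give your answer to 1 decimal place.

CrCl = (140 − 83) × 91.1 / (72 × 3.2) = 5192.7 / 230.40 ≈ 22.5 mL/min

22.5 mL/min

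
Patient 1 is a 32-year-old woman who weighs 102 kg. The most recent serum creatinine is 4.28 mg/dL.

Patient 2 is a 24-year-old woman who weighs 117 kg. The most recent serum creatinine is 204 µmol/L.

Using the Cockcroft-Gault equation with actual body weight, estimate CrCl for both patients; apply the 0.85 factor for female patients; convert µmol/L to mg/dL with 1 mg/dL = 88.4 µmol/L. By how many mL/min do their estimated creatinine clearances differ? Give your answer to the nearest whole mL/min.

Patient 1: CrCl = (140 − 32) × 102 / (72 × 4.28) × 0.85 = 11016.0 / 308.16 × 0.85 ≈ 30.4 mL/min
Patient 2: SCr = 204 / 88.4 = 2.308 mg/dL
Patient 2: CrCl = (140 − 24) × 117 / (72 × 2.308) × 0.85 = 13572.0 / 166.18 × 0.85 ≈ 69.4 mL/min
|30.4 − 69.4| = 39.0 mL/min

39 mL/min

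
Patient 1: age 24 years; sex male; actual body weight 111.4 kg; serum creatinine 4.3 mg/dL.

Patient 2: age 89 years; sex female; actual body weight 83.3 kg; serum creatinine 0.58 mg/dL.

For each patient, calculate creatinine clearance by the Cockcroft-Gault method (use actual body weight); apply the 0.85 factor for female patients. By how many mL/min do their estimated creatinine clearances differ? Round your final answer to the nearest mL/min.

Patient 1: CrCl = (140 − 24) × 111.4 / (72 × 4.3) = 12922.4 / 309.60 ≈ 41.7 mL/min
Patient 2: CrCl = (140 − 89) × 83.3 / (72 × 0.58) × 0.85 = 4248.3 / 41.76 × 0.85 ≈ 86.5 mL/min
|41.7 − 86.5| = 44.8 mL/min

45 mL/min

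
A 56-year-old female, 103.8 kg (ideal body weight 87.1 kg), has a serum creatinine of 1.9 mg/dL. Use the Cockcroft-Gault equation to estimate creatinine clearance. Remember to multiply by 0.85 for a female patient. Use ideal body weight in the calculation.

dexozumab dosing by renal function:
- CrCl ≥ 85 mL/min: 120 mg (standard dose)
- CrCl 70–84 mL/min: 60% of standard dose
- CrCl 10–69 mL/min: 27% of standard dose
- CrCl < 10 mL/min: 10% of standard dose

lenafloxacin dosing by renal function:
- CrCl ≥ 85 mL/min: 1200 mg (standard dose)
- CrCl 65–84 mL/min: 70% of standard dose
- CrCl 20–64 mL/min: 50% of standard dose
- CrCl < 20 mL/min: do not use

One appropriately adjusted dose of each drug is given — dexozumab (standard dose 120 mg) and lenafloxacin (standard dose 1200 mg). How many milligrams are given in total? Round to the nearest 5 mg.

630 mg

CrCl = (140 − 56) × 87.1 / (72 × 1.9) × 0.85 = 7316.4 / 136.80 × 0.85 ≈ 45.5 mL/min
CrCl ≈ 45 mL/min.
dexozumab: 10–69 mL/min → 27% of 120 mg = 32.4 mg.
lenafloxacin: 20–64 mL/min → 50% of 1200 mg = 600 mg.
Total = 32.4 + 600 = 632.4 mg.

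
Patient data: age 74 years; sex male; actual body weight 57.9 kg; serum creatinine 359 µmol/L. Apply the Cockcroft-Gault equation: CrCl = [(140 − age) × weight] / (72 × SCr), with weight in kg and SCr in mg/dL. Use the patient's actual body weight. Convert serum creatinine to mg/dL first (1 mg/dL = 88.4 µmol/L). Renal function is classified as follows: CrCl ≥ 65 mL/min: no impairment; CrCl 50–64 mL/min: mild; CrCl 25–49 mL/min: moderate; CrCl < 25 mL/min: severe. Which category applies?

SCr = 359 / 88.4 = 4.061 mg/dL
CrCl = (140 − 74) × 57.9 / (72 × 4.061) = 3821.4 / 292.39 ≈ 13.1 mL/min
13 mL/min falls in the 'severe' range.

severe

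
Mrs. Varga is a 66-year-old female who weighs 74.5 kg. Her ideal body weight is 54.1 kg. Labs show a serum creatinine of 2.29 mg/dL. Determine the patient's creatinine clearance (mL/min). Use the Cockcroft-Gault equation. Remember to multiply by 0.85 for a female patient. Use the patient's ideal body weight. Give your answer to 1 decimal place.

CrCl = (140 − 66) × 54.1 / (72 × 2.29) × 0.85 = 4003.4 / 164.88 × 0.85 ≈ 20.6 mL/min

20.6 mL/min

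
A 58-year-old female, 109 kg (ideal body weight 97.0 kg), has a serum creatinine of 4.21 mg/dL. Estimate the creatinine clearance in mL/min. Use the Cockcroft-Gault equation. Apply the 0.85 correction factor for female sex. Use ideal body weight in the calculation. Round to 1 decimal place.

CrCl = (140 − 58) × 97 / (72 × 4.21) × 0.85 = 7954.0 / 303.12 × 0.85 ≈ 22.3 mL/min

22.3 mL/min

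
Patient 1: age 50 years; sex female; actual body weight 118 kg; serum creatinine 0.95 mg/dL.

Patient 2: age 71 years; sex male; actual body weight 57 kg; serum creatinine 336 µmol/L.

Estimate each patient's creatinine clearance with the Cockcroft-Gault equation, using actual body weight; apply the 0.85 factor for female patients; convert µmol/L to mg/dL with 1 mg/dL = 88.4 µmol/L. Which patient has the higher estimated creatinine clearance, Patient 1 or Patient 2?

Patient 1: CrCl = (140 − 50) × 118 / (72 × 0.95) × 0.85 = 10620.0 / 68.40 × 0.85 ≈ 132.0 mL/min
Patient 2: SCr = 336 / 88.4 = 3.801 mg/dL
Patient 2: CrCl = (140 − 71) × 57 / (72 × 3.801) = 3933.0 / 273.67 ≈ 14.4 mL/min
132.0 vs 14.4 mL/min → Patient 1 is higher.

Patient 1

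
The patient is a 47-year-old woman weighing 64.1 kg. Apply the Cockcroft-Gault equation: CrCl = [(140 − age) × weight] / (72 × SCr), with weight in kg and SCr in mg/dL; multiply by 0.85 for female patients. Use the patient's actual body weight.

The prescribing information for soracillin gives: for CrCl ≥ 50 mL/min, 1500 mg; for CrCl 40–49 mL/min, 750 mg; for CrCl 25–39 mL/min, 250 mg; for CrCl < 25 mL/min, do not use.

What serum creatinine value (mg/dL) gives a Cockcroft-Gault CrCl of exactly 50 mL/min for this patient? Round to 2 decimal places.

1.41 mg/dL

Standard dose requires CrCl ≥ 50 mL/min.
Set (140 − 47) × 64.1 × 0.85 / (72 × SCr) = 50
SCr = (140 − 47) × 64.1 × 0.85 / (72 × 50) = 1.408 mg/dL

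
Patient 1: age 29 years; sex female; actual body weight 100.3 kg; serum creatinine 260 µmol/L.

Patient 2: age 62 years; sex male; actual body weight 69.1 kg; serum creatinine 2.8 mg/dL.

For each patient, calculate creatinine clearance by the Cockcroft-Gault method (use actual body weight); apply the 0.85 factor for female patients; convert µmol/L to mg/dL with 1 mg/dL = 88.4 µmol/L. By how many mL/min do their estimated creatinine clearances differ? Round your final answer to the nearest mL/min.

Patient 1: SCr = 260 / 88.4 = 2.941 mg/dL
Patient 1: CrCl = (140 − 29) × 100.3 / (72 × 2.941) × 0.85 = 11133.3 / 211.75 × 0.85 ≈ 44.7 mL/min
Patient 2: CrCl = (140 − 62) × 69.1 / (72 × 2.8) = 5389.8 / 201.60 ≈ 26.7 mL/min
|44.7 − 26.7| = 18.0 mL/min

18 mL/min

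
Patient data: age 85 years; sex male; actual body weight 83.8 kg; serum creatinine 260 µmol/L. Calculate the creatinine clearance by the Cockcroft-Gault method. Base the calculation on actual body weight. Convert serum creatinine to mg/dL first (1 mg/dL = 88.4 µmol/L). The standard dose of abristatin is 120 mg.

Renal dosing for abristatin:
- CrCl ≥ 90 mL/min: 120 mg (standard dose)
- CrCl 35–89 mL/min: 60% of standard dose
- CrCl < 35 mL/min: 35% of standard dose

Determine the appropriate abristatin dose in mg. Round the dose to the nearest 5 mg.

40 mg

SCr = 260 / 88.4 = 2.941 mg/dL
CrCl = (140 − 85) × 83.8 / (72 × 2.941) = 4609.0 / 211.75 ≈ 21.8 mL/min
CrCl ≈ 22 mL/min → bracket < 35 mL/min.
35% of 120 mg = 42 mg → 40 mg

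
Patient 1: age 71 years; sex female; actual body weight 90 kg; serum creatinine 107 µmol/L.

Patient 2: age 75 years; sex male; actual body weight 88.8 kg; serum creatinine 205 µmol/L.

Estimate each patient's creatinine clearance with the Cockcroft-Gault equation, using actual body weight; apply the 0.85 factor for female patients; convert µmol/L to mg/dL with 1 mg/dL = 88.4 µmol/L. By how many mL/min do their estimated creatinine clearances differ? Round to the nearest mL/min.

Patient 1: SCr = 107 / 88.4 = 1.21 mg/dL
Patient 1: CrCl = (140 − 71) × 90 / (72 × 1.21) × 0.85 = 6210.0 / 87.12 × 0.85 ≈ 60.6 mL/min
Patient 2: SCr = 205 / 88.4 = 2.319 mg/dL
Patient 2: CrCl = (140 − 75) × 88.8 / (72 × 2.319) = 5772.0 / 166.97 ≈ 34.6 mL/min
|60.6 − 34.6| = 26.0 mL/min

26 mL/min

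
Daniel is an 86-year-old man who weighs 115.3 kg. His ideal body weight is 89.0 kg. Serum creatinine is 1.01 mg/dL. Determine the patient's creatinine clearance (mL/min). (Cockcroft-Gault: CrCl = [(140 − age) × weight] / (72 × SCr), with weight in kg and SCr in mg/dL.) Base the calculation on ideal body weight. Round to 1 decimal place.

66.1 mL/min

CrCl = (140 − 86) × 89 / (72 × 1.01) = 4806.0 / 72.72 ≈ 66.1 mL/min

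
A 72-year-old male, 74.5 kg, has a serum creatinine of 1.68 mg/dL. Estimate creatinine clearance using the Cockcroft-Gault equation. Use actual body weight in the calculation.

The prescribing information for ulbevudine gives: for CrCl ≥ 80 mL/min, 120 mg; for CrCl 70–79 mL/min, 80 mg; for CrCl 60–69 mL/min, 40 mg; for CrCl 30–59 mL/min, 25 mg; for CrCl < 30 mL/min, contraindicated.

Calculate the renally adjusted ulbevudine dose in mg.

25 mg

CrCl = (140 − 72) × 74.5 / (72 × 1.68) = 5066.0 / 120.96 ≈ 41.9 mL/min
CrCl ≈ 42 mL/min → bracket 30–59 mL/min.
Dose for this bracket: 25 mg.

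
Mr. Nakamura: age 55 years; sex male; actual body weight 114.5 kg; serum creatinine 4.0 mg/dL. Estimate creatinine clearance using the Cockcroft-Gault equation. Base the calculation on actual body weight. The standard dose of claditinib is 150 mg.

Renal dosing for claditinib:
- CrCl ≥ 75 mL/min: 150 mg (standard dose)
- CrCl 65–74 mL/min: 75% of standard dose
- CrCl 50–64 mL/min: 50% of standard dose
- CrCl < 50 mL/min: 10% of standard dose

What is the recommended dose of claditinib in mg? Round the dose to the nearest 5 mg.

CrCl = (140 − 55) × 114.5 / (72 × 4) = 9732.5 / 288.00 ≈ 33.8 mL/min
CrCl ≈ 34 mL/min → bracket < 50 mL/min.
10% of 150 mg = 15 mg

15 mg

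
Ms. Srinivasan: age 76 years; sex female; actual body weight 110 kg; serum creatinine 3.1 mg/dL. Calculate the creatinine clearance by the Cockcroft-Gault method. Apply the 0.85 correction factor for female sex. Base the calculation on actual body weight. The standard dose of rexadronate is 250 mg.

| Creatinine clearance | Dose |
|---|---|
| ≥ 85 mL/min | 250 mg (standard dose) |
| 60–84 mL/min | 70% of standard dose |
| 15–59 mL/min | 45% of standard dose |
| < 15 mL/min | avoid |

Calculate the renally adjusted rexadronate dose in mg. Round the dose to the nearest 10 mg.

110 mg

CrCl = (140 − 76) × 110 / (72 × 3.1) × 0.85 = 7040.0 / 223.20 × 0.85 ≈ 26.8 mL/min
CrCl ≈ 27 mL/min → bracket 15–59 mL/min.
45% of 250 mg = 112.5 mg → 110 mg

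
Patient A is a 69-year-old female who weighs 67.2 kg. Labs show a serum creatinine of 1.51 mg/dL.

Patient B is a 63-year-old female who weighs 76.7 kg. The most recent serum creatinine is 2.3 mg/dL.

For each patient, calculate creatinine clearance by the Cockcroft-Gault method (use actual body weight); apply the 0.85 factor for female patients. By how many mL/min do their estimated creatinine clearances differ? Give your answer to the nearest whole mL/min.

7 mL/min

Patient A: CrCl = (140 − 69) × 67.2 / (72 × 1.51) × 0.85 = 4771.2 / 108.72 × 0.85 ≈ 37.3 mL/min
Patient B: CrCl = (140 − 63) × 76.7 / (72 × 2.3) × 0.85 = 5905.9 / 165.60 × 0.85 ≈ 30.3 mL/min
|37.3 − 30.3| = 7.0 mL/min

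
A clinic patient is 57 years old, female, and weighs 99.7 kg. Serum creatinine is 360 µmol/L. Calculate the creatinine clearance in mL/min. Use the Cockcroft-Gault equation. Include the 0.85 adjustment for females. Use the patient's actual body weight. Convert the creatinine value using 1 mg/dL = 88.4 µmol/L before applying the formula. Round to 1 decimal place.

SCr = 360 / 88.4 = 4.072 mg/dL
CrCl = (140 − 57) × 99.7 / (72 × 4.072) × 0.85 = 8275.1 / 293.18 × 0.85 ≈ 24.0 mL/min

24.0 mL/min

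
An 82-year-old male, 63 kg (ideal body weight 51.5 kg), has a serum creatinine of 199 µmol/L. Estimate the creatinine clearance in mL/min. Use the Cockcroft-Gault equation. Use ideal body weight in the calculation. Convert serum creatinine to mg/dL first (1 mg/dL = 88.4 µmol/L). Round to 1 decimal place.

SCr = 199 / 88.4 = 2.251 mg/dL
CrCl = (140 − 82) × 51.5 / (72 × 2.251) = 2987.0 / 162.07 ≈ 18.4 mL/min

18.4 mL/min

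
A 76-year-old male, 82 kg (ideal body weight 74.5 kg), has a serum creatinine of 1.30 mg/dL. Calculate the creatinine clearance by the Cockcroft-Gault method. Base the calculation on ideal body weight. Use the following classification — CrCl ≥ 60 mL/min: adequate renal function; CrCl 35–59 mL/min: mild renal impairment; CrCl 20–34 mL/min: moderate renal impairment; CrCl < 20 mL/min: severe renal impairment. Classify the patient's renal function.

mild renal impairment

CrCl = (140 − 76) × 74.5 / (72 × 1.3) = 4768.0 / 93.60 ≈ 50.9 mL/min
51 mL/min falls in the 'mild renal impairment' range.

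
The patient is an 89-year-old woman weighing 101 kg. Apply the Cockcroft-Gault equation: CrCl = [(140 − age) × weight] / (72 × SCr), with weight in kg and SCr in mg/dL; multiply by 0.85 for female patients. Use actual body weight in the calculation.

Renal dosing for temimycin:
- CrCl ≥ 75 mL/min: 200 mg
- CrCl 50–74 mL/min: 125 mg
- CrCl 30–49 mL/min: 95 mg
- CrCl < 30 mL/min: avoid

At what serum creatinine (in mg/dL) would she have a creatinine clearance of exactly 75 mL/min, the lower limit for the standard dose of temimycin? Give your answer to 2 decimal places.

0.81 mg/dL

Standard dose requires CrCl ≥ 75 mL/min.
Set (140 − 89) × 101 × 0.85 / (72 × SCr) = 75
SCr = (140 − 89) × 101 × 0.85 / (72 × 75) = 0.811 mg/dL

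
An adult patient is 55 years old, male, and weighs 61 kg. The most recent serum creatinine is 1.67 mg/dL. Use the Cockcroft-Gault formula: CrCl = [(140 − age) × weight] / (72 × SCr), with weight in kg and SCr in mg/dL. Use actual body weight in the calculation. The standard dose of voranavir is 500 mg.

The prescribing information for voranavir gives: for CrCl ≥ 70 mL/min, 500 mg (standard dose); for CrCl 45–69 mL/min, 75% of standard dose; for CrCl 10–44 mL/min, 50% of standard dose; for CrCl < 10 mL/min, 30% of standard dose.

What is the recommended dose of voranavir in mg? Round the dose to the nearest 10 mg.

CrCl = (140 − 55) × 61 / (72 × 1.67) = 5185.0 / 120.24 ≈ 43.1 mL/min
CrCl ≈ 43 mL/min → bracket 10–44 mL/min.
50% of 500 mg = 250 mg

250 mg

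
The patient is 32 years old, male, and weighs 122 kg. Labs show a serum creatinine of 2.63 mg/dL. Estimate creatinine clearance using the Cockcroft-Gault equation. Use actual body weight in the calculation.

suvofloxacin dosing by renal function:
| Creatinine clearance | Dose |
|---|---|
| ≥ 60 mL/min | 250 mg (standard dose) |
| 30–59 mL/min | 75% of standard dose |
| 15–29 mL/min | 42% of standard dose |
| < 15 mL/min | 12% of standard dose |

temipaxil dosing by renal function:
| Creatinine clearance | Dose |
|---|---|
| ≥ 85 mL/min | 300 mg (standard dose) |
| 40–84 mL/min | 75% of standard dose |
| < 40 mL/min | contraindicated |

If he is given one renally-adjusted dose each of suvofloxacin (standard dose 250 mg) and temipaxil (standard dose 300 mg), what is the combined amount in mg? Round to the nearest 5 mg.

CrCl = (140 − 32) × 122 / (72 × 2.63) = 13176.0 / 189.36 ≈ 69.6 mL/min
CrCl ≈ 70 mL/min.
suvofloxacin: ≥ 60 mL/min → 100% of 250 mg = 250 mg.
temipaxil: 40–84 mL/min → 75% of 300 mg = 225 mg.
Total = 250 + 225 = 475 mg.

475 mg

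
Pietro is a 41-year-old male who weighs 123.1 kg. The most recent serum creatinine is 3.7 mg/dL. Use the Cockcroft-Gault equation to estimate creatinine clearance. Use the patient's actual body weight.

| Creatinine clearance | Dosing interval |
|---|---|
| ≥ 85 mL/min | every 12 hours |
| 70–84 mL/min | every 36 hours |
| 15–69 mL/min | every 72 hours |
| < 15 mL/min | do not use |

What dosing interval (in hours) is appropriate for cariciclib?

CrCl = (140 − 41) × 123.1 / (72 × 3.7) = 12186.9 / 266.40 ≈ 45.7 mL/min
CrCl ≈ 46 mL/min → bracket 15–69 mL/min → every 72 hours.

every 72 hours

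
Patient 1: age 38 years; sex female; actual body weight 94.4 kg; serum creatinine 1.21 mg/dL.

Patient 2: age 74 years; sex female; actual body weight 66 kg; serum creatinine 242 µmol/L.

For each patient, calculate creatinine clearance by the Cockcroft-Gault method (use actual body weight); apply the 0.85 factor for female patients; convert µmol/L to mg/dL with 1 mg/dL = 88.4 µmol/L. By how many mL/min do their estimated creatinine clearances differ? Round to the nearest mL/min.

75 mL/min

Patient 1: CrCl = (140 − 38) × 94.4 / (72 × 1.21) × 0.85 = 9628.8 / 87.12 × 0.85 ≈ 93.9 mL/min
Patient 2: SCr = 242 / 88.4 = 2.738 mg/dL
Patient 2: CrCl = (140 − 74) × 66 / (72 × 2.738) × 0.85 = 4356.0 / 197.14 × 0.85 ≈ 18.8 mL/min
|93.9 − 18.8| = 75.1 mL/min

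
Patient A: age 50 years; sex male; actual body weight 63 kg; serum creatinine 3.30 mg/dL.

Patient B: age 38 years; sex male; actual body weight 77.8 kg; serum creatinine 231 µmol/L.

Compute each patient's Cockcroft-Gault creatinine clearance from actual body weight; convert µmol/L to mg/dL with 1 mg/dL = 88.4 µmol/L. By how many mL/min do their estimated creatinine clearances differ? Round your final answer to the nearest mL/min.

18 mL/min

Patient A: CrCl = (140 − 50) × 63 / (72 × 3.3) = 5670.0 / 237.60 ≈ 23.9 mL/min
Patient B: SCr = 231 / 88.4 = 2.613 mg/dL
Patient B: CrCl = (140 − 38) × 77.8 / (72 × 2.613) = 7935.6 / 188.14 ≈ 42.2 mL/min
|23.9 − 42.2| = 18.3 mL/min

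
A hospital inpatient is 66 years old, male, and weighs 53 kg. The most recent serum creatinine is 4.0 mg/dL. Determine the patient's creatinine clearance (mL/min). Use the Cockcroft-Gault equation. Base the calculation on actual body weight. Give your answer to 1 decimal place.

CrCl = (140 − 66) × 53 / (72 × 4) = 3922.0 / 288.00 ≈ 13.6 mL/min

13.6 mL/min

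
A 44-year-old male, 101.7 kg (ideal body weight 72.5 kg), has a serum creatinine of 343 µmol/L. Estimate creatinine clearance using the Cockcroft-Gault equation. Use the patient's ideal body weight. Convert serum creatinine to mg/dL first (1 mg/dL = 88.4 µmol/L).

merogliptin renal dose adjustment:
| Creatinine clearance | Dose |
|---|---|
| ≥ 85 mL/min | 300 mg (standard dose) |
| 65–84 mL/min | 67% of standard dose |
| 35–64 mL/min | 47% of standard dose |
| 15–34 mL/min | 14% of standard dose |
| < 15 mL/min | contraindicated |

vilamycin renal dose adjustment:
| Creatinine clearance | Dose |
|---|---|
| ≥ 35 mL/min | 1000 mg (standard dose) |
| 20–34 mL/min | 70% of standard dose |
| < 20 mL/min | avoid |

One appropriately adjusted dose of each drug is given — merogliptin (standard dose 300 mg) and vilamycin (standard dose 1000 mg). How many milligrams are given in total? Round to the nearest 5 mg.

SCr = 343 / 88.4 = 3.88 mg/dL
CrCl = (140 − 44) × 72.5 / (72 × 3.88) = 6960.0 / 279.36 ≈ 24.9 mL/min
CrCl ≈ 25 mL/min.
merogliptin: 15–34 mL/min → 14% of 300 mg = 42 mg.
vilamycin: 20–34 mL/min → 70% of 1000 mg = 700 mg.
Total = 42 + 700 = 742 mg.

740 mg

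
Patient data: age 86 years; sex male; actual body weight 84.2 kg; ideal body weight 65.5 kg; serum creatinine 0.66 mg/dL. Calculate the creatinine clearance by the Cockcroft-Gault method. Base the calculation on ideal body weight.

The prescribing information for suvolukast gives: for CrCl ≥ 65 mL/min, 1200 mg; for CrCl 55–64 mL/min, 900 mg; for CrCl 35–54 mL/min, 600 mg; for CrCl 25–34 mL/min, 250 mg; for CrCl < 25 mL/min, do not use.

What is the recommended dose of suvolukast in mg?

CrCl = (140 − 86) × 65.5 / (72 × 0.66) = 3537.0 / 47.52 ≈ 74.4 mL/min
CrCl ≈ 74 mL/min → bracket ≥ 65 mL/min.
Dose for this bracket: 1200 mg.

1200 mg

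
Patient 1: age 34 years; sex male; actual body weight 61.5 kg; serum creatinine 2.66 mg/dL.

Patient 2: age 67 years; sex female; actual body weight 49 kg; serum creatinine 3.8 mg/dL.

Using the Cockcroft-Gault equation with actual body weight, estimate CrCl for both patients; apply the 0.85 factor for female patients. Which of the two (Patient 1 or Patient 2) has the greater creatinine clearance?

Patient 1

Patient 1: CrCl = (140 − 34) × 61.5 / (72 × 2.66) = 6519.0 / 191.52 ≈ 34.0 mL/min
Patient 2: CrCl = (140 − 67) × 49 / (72 × 3.8) × 0.85 = 3577.0 / 273.60 × 0.85 ≈ 11.1 mL/min
34.0 vs 11.1 mL/min → Patient 1 is higher.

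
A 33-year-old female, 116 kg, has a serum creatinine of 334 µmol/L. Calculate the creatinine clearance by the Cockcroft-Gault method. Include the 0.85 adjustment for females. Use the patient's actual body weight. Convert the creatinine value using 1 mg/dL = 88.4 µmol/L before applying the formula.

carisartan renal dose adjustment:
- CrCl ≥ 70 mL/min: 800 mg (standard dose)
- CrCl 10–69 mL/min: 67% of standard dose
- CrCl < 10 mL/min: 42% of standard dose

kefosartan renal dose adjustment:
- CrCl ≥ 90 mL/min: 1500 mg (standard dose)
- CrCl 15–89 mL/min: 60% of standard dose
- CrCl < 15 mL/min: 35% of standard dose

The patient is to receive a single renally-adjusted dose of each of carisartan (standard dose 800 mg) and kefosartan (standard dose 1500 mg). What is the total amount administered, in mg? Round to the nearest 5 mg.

1435 mg

SCr = 334 / 88.4 = 3.778 mg/dL
CrCl = (140 − 33) × 116 / (72 × 3.778) × 0.85 = 12412.0 / 272.02 × 0.85 ≈ 38.8 mL/min
CrCl ≈ 39 mL/min.
carisartan: 10–69 mL/min → 67% of 800 mg = 536 mg.
kefosartan: 15–89 mL/min → 60% of 1500 mg = 900 mg.
Total = 536 + 900 = 1436 mg.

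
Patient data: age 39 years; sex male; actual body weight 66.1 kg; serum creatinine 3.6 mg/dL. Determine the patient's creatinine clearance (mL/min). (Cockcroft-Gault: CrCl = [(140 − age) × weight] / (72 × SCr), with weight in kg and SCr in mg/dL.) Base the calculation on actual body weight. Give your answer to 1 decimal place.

25.8 mL/min

CrCl = (140 − 39) × 66.1 / (72 × 3.6) = 6676.1 / 259.20 ≈ 25.8 mL/min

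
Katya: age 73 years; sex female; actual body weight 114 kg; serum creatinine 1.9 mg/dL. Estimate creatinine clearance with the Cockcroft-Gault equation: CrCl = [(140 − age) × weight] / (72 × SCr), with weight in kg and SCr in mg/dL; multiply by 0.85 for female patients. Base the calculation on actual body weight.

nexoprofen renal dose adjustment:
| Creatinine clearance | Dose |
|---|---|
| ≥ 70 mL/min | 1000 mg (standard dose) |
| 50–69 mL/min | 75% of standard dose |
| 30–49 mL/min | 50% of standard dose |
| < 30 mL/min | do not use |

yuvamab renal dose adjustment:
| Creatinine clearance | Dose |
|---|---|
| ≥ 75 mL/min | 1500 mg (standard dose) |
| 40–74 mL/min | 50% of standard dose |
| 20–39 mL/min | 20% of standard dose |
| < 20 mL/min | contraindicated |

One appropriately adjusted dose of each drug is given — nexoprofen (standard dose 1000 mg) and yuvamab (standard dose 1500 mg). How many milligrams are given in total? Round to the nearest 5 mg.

1250 mg

CrCl = (140 − 73) × 114 / (72 × 1.9) × 0.85 = 7638.0 / 136.80 × 0.85 ≈ 47.5 mL/min
CrCl ≈ 47 mL/min.
nexoprofen: 30–49 mL/min → 50% of 1000 mg = 500 mg.
yuvamab: 40–74 mL/min → 50% of 1500 mg = 750 mg.
Total = 500 + 750 = 1250 mg.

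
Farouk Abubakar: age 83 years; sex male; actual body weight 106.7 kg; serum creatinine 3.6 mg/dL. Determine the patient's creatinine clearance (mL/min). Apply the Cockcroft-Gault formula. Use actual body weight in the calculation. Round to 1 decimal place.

CrCl = (140 − 83) × 106.7 / (72 × 3.6) = 6081.9 / 259.20 ≈ 23.5 mL/min

23.5 mL/min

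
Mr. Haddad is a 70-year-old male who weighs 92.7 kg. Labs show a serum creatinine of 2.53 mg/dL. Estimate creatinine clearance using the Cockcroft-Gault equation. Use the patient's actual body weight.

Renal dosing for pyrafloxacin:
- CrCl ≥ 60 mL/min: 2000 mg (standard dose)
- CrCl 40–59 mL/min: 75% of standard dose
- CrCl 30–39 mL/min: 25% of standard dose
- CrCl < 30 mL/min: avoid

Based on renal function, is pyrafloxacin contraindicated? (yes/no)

no

CrCl = (140 − 70) × 92.7 / (72 × 2.53) = 6489.0 / 182.16 ≈ 35.6 mL/min
CrCl ≈ 36 mL/min, which is ≥ 30 mL/min.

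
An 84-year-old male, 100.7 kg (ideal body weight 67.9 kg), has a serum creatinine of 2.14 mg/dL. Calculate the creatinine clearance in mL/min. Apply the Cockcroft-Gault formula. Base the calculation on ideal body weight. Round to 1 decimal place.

CrCl = (140 − 84) × 67.9 / (72 × 2.14) = 3802.4 / 154.08 ≈ 24.7 mL/min

24.7 mL/min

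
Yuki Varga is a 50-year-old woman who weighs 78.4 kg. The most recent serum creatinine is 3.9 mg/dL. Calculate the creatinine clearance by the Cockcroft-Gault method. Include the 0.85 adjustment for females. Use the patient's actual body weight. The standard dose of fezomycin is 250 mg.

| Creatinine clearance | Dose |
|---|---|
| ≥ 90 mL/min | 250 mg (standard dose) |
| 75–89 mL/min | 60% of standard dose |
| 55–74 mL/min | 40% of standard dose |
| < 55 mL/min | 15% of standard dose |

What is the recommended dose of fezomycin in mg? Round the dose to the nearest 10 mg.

40 mg

CrCl = (140 − 50) × 78.4 / (72 × 3.9) × 0.85 = 7056.0 / 280.80 × 0.85 ≈ 21.4 mL/min
CrCl ≈ 21 mL/min → bracket < 55 mL/min.
15% of 250 mg = 37.5 mg → 40 mg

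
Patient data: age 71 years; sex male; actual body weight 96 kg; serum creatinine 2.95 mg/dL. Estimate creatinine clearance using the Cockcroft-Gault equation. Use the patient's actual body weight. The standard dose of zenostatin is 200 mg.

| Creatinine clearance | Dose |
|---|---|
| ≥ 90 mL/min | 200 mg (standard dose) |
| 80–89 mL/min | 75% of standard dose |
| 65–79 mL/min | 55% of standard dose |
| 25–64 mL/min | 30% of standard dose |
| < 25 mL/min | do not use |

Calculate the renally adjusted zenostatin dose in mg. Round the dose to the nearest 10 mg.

CrCl = (140 − 71) × 96 / (72 × 2.95) = 6624.0 / 212.40 ≈ 31.2 mL/min
CrCl ≈ 31 mL/min → bracket 25–64 mL/min.
30% of 200 mg = 60 mg

60 mg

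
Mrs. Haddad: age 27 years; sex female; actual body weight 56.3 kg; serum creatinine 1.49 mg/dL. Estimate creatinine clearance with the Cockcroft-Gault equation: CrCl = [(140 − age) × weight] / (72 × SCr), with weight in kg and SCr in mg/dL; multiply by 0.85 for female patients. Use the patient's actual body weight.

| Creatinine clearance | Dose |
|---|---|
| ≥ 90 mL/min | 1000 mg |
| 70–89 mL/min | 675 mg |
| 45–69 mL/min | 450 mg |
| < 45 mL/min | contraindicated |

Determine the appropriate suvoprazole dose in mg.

CrCl = (140 − 27) × 56.3 / (72 × 1.49) × 0.85 = 6361.9 / 107.28 × 0.85 ≈ 50.4 mL/min
CrCl ≈ 50 mL/min → bracket 45–69 mL/min.
Dose for this bracket: 450 mg.

450 mg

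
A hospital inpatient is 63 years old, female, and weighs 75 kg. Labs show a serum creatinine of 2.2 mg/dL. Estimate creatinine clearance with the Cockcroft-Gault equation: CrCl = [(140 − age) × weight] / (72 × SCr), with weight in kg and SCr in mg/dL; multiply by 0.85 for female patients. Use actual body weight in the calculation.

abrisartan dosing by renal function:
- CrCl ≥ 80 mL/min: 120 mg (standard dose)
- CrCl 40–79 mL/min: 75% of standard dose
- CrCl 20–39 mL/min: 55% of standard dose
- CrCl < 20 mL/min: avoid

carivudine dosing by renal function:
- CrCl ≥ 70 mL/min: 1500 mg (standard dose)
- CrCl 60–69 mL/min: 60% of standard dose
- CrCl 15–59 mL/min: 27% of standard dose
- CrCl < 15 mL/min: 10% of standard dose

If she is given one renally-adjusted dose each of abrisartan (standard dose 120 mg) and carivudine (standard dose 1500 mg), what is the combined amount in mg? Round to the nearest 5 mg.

CrCl = (140 − 63) × 75 / (72 × 2.2) × 0.85 = 5775.0 / 158.40 × 0.85 ≈ 31.0 mL/min
CrCl ≈ 31 mL/min.
abrisartan: 20–39 mL/min → 55% of 120 mg = 66 mg.
carivudine: 15–59 mL/min → 27% of 1500 mg = 405 mg.
Total = 66 + 405 = 471 mg.

470 mg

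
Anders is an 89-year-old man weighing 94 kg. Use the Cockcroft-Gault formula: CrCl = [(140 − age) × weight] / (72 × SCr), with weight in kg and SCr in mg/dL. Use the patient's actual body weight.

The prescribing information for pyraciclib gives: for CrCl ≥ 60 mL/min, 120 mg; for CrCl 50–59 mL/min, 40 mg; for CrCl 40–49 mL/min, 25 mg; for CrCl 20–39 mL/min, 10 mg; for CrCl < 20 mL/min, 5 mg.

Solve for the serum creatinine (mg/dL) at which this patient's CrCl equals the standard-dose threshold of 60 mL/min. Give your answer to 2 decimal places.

Standard dose requires CrCl ≥ 60 mL/min.
Set (140 − 89) × 94 / (72 × SCr) = 60
SCr = (140 − 89) × 94 / (72 × 60) = 1.110 mg/dL

1.11 mg/dL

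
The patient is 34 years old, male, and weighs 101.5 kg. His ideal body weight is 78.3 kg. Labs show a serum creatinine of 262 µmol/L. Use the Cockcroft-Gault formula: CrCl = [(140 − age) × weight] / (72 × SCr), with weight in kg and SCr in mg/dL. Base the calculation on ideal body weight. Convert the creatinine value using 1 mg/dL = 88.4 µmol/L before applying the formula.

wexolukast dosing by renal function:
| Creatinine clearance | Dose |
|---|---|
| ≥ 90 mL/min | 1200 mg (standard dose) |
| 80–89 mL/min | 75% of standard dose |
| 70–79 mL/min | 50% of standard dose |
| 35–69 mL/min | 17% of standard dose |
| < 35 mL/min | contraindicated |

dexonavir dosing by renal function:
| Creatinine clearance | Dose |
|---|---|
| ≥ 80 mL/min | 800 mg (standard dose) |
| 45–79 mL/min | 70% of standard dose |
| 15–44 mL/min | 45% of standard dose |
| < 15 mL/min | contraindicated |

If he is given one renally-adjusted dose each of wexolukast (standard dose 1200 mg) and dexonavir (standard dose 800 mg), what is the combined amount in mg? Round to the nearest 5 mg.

565 mg

SCr = 262 / 88.4 = 2.964 mg/dL
CrCl = (140 − 34) × 78.3 / (72 × 2.964) = 8299.8 / 213.41 ≈ 38.9 mL/min
CrCl ≈ 39 mL/min.
wexolukast: 35–69 mL/min → 17% of 1200 mg = 204 mg.
dexonavir: 15–44 mL/min → 45% of 800 mg = 360 mg.
Total = 204 + 360 = 564 mg.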